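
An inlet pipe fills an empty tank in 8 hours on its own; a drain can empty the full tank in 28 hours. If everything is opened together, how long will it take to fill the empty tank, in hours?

Net rate = 1/8 − 1/28 = (7 − 2)/56 = 5/56 per hour.
Filling time = 1 ÷ (5/56) = 56/5 hours.

56/5 hours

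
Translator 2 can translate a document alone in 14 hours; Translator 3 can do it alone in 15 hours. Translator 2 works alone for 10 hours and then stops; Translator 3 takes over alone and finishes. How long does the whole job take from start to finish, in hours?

In 10 hours Translator 2 does 10/14 = 5/7 of the job, leaving 2/7.
Translator 3 works at 1/15 per hour, so finishing takes 2/7 ÷ 1/15 = 30/7 hours.
Total time = 10 + 30/7 = 100/7 hours.

100/7 hours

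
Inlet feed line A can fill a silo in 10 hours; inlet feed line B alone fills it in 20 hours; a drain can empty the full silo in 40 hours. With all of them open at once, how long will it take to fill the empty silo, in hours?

8 hours

Net rate = 1/10 + 1/20 − 1/40 = (4 + 2 − 1)/40 = 5/40 = 1/8 per hour.
Filling time = 1 ÷ (1/8) = 8 hours.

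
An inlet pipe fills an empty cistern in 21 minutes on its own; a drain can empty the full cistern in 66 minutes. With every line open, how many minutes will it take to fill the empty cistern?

Net rate = 1/21 − 1/66 = (22 − 7)/462 = 15/462 = 5/154 per minute.
Filling time = 1 ÷ (5/154) = 154/5 minutes.

154/5 minutes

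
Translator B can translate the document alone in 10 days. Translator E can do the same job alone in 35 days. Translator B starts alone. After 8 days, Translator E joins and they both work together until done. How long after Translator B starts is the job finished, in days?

86/9 days

In the first 8 days Translator B alone does 8/10 = 4/5 of the job, leaving 1/5.
Once everyone is working, combined rate: 1/10 + 1/35 = (7 + 2)/70 = 9/70 per day.
Remaining 1/5 at 9/70 per day takes 14/9 days.
Total from the start = 8 + 14/9 = 86/9 days.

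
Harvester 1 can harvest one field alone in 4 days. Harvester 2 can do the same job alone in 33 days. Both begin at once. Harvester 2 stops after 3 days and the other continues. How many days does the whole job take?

40/11 days

In the first 3 days the combined rate is 37/132, so 37/44 of the job is done, leaving 7/44.
After harvester 2 leaves the rate is 1/4 per day; the remaining 7/44 takes 7/11 days.
Total = 3 + 7/11 = 40/11 days.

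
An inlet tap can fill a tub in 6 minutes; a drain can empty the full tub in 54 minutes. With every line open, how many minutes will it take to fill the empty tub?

27/4 minutes

Net rate = 1/6 − 1/54 = (9 − 1)/54 = 8/54 = 4/27 per minute.
Filling time = 1 ÷ (4/27) = 27/4 minutes.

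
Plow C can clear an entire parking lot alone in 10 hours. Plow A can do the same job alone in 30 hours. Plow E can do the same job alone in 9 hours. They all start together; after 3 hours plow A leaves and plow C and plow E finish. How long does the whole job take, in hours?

81/19 hours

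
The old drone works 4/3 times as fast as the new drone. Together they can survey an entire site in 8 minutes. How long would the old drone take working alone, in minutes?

Let the new drone's rate be r; then the old drone's rate is (4/3)r, so together (4/3 + 1)r = (7/3)r = 1/8.
Thus r = 3/56 per minute.
The new drone alone: 56/3 minutes; the old drone alone: 14 minutes.

14 minutes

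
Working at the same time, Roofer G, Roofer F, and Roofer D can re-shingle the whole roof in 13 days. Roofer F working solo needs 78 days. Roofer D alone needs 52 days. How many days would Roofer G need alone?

156/7 days

Combined rate is 1/13 per day.
Known contribution: 1/78 + 1/52 = (2 + 3)/156 = 5/156 per day.
So Roofer G's rate is 1/13 − 5/156 = 7/156, meaning 156/7 days alone.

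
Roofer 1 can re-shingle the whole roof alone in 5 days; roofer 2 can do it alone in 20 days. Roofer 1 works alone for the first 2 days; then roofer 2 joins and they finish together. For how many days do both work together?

12/5 days

In 2 days roofer 1 does 2/5 of the job, leaving 3/5.
Roofer 1 and roofer 2 together work at 1/4 per day, so finishing takes 3/5 ÷ 1/4 = 12/5 days.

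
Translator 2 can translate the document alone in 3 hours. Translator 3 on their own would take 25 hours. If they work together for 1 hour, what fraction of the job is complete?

28/75

Combined rate: 1/3 + 1/25 = (25 + 3)/75 = 28/75 per hour.
In 1 hour they complete 1·28/75 = 28/75 of the job.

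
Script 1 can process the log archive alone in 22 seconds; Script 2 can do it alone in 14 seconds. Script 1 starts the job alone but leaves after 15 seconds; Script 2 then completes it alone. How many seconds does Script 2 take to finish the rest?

49/11 seconds

In 15 seconds Script 1 does 15/22 of the job, leaving 7/22.
Script 2 works at 1/14 per second, so finishing takes 7/22 ÷ 1/14 = 49/11 seconds.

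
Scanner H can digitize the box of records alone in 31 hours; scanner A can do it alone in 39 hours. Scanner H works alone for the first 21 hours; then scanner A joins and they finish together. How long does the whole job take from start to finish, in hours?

186/7 hours

In 21 hours scanner H does 21/31 of the job, leaving 10/31.
Scanner H and scanner A together work at 70/1209 per hour, so finishing takes 10/31 ÷ 70/1209 = 39/7 hours.
Total time = 21 + 39/7 = 186/7 hours.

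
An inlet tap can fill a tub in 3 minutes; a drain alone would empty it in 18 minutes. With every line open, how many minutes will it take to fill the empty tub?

Net rate = 1/3 − 1/18 = (6 − 1)/18 = 5/18 per minute.
Filling time = 1 ÷ (5/18) = 18/5 minutes.

18/5 minutes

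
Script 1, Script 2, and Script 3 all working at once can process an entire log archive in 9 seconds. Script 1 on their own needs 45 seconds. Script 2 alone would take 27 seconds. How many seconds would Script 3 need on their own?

Combined rate is 1/9 per second.
Known contribution: 1/45 + 1/27 = (3 + 5)/135 = 8/135 per second.
So Script 3's rate is 1/9 − 8/135 = 7/135, meaning 135/7 seconds alone.

135/7 seconds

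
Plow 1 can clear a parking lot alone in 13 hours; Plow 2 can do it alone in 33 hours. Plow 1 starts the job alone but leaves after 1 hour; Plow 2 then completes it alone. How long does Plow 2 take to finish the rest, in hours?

396/13 hours

In 1 hour Plow 1 does 1/13 of the job, leaving 12/13.
Plow 2 works at 1/33 per hour, so finishing takes 12/13 ÷ 1/33 = 396/13 hours.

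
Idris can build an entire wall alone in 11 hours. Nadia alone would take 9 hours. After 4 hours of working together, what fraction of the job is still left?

19/99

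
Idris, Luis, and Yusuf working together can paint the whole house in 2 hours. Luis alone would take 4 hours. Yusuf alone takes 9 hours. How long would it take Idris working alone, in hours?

36/5 hours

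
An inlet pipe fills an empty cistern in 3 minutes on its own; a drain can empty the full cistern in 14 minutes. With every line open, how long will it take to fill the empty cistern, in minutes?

42/11 minutes

Net rate = 1/3 − 1/14 = (14 − 3)/42 = 11/42 per minute.
Filling time = 1 ÷ (11/42) = 42/11 minutes.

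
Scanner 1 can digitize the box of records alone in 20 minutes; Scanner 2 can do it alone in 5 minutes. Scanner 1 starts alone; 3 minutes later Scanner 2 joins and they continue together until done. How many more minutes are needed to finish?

17/5 minutes

In 3 minutes Scanner 1 does 3/20 of the job, leaving 17/20.
Scanner 1 and Scanner 2 together work at 1/4 per minute, so finishing takes 17/20 ÷ 1/4 = 17/5 minutes.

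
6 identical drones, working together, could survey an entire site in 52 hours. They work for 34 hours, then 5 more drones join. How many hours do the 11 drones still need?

108/11 hours

One drone does 1/312 of the job per hour.
After 34 hours with 6 drones, 17/26 is done (9/26 left).
With 11 drones the rate is 11/312, so the rest takes 9/26 ÷ 11/312 = 108/11 hours.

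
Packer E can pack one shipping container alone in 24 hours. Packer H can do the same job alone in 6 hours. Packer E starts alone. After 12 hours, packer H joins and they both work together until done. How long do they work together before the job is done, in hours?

In the first 12 hours packer E alone does 12/24 = 1/2 of the job, leaving 1/2.
Once everyone is working, combined rate: 1/24 + 1/6 = (1 + 4)/24 = 5/24 per hour.
Remaining 1/2 at 5/24 per hour takes 12/5 hours.

12/5 hours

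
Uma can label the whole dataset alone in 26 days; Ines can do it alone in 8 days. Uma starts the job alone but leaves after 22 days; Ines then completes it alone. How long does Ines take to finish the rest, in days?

16/13 days

In 22 days Uma does 22/26 = 11/13 of the job, leaving 2/13.
Ines works at 1/8 per day, so finishing takes 2/13 ÷ 1/8 = 16/13 days.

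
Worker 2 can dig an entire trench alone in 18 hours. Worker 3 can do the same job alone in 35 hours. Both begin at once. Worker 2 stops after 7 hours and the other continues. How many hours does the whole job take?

385/18 hours

In the first 7 hours the combined rate is 53/630, so 53/90 of the job is done, leaving 37/90.
After worker 2 leaves the rate is 1/35 per hour; the remaining 37/90 takes 259/18 hours.
Total = 7 + 259/18 = 385/18 hours.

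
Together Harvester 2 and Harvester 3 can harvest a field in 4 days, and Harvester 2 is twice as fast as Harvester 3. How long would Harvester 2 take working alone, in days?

Let Harvester 3's rate be r; then Harvester 2's rate is 2r, so together (2 + 1)r = 3r = 1/4.
Thus r = 1/12 per day.
Harvester 3 alone: 12 days; Harvester 2 alone: 6 days.

6 days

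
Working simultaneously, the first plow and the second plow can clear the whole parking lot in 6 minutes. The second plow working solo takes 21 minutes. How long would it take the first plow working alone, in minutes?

Combined rate is 1/6 per minute.
Known contribution: 1/21 per minute.
So the first plow's rate is 1/6 − 1/21 = 5/42, meaning 42/5 minutes alone.

42/5 minutes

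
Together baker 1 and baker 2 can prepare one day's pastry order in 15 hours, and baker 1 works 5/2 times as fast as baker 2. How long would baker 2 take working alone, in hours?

Let baker 2's rate be r; then baker 1's rate is (5/2)r, so together (5/2 + 1)r = (7/2)r = 1/15.
Thus r = 2/105 per hour.
Baker 2 alone: 105/2 hours; baker 1 alone: 21 hours.

105/2 hours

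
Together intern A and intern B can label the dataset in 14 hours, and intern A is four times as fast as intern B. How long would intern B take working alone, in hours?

70 hours

Let intern B's rate be r; then intern A's rate is 4r, so together (4 + 1)r = 5r = 1/14.
Thus r = 1/70 per hour.
Intern B alone: 70 hours; intern A alone: 35/2 hours.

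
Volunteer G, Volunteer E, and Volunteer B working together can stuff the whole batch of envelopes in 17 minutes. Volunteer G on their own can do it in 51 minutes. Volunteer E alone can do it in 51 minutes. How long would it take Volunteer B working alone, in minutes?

51 minutes

Combined rate is 1/17 per minute.
Known contribution: 1/51 + 1/51 = (1 + 1)/51 = 2/51 per minute.
So Volunteer B's rate is 1/17 − 2/51 = 1/51, meaning 51 minutes alone.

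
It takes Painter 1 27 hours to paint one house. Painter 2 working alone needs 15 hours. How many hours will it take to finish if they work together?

135/14 hours

Combined rate: 1/27 + 1/15 = (5 + 9)/135 = 14/135 per hour.
Time = 1 ÷ (14/135) = 135/14 hours.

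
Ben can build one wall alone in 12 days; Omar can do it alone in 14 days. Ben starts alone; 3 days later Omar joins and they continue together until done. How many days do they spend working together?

In 3 days Ben does 3/12 = 1/4 of the job, leaving 3/4.
Ben and Omar together work at 13/84 per day, so finishing takes 3/4 ÷ 13/84 = 63/13 days.

63/13 days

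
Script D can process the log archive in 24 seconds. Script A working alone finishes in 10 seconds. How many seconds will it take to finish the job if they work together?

With two workers the combined time is the product over the sum: 24·10/(24+10) = 240/34 = 120/17 seconds.

120/17 seconds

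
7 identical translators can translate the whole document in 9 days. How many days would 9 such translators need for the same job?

7 days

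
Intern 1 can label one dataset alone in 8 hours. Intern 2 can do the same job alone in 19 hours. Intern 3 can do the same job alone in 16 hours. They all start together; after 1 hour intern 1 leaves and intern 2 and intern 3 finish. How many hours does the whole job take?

In the first 1 hour the combined rate is 73/304, so 73/304 of the job is done, leaving 231/304.
After intern 1 leaves the rate is 35/304 per hour; the remaining 231/304 takes 33/5 hours.
Total = 1 + 33/5 = 38/5 hours.

38/5 hours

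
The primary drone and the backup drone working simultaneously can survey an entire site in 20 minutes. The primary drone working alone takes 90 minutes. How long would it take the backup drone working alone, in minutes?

180/7 minutes

Combined rate is 1/20 per minute.
Known contribution: 1/90 per minute.
So the backup drone's rate is 1/20 − 1/90 = 7/180, meaning 180/7 minutes alone.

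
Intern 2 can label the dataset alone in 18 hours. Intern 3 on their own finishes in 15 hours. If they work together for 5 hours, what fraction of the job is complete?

11/18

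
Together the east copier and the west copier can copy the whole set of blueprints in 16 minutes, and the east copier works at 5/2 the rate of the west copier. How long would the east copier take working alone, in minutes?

112/5 minutes

Let the west copier's rate be r; then the east copier's rate is (5/2)r, so together (5/2 + 1)r = (7/2)r = 1/16.
Thus r = 1/56 per minute.
The west copier alone: 56 minutes; the east copier alone: 112/5 minutes.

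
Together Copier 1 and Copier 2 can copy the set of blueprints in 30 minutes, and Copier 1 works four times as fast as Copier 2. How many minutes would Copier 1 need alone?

Let Copier 2's rate be r; then Copier 1's rate is 4r, so together (4 + 1)r = 5r = 1/30.
Thus r = 1/150 per minute.
Copier 2 alone: 150 minutes; Copier 1 alone: 75/2 minutes.

75/2 minutes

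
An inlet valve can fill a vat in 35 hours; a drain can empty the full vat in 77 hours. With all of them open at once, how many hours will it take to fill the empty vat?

385/6 hours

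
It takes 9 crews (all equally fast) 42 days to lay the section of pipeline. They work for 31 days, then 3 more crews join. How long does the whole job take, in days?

157/4 days

One crew does 1/378 of the job per day.
After 31 days with 9 crews, 31/42 is done (11/42 left).
With 12 crews the rate is 12/378 = 2/63, so the rest takes 11/42 ÷ 2/63 = 33/4 days.
Total = 31 + 33/4 = 157/4 days.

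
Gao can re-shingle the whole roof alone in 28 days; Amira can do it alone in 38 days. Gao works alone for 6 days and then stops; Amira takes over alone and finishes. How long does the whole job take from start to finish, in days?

In 6 days Gao does 6/28 = 3/14 of the job, leaving 11/14.
Amira works at 1/38 per day, so finishing takes 11/14 ÷ 1/38 = 209/7 days.
Total time = 6 + 209/7 = 251/7 days.

251/7 days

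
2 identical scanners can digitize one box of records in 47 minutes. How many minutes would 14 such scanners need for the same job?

47/7 minutes

Total work is 2·47 = 94 scanner-minutes.
With 14 scanners: 94/14 = 47/7 minutes.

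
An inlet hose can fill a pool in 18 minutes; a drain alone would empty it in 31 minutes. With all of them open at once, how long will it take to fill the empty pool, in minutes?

Net rate = 1/18 − 1/31 = (31 − 18)/558 = 13/558 per minute.
Filling time = 1 ÷ (13/558) = 558/13 minutes.

558/13 minutes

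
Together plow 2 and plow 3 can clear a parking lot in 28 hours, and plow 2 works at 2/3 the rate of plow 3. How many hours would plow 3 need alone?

140/3 hours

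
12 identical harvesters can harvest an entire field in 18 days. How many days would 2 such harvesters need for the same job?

Total work is 12·18 = 216 harvester-days.
With 2 harvesters: 216/2 = 108 days.

108 days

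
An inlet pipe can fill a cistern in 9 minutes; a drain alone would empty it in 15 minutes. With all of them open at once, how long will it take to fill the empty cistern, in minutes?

Net rate = 1/9 − 1/15 = (5 − 3)/45 = 2/45 per minute.
Filling time = 1 ÷ (2/45) = 45/2 minutes.

45/2 minutes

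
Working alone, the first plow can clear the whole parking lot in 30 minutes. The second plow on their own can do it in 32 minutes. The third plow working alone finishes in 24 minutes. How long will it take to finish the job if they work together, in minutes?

160/17 minutes

Combined rate: 1/30 + 1/32 + 1/24 = (16 + 15 + 20)/480 = 51/480 = 17/160 per minute.
Time = 1 ÷ (17/160) = 160/17 minutes.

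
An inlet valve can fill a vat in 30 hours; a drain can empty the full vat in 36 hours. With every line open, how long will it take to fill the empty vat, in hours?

Net rate = 1/30 − 1/36 = (6 − 5)/180 = 1/180 per hour.
Filling time = 1 ÷ (1/180) = 180 hours.

180 hours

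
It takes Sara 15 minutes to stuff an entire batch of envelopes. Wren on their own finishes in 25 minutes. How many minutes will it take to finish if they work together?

Combined rate: 1/15 + 1/25 = (5 + 3)/75 = 8/75 per minute.
Time = 1 ÷ (8/75) = 75/8 minutes.

75/8 minutes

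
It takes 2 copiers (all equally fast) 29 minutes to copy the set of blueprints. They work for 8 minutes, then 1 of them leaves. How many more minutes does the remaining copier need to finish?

42 minutes

One copier does 1/58 of the job per minute.
After 8 minutes with 2 copiers, 8/29 is done (21/29 left).
With 1 copier the rate is 1/58, so the rest takes 21/29 ÷ 1/58 = 42 minutes.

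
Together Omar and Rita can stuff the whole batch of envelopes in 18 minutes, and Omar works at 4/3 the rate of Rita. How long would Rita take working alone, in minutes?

42 minutes

Let Rita's rate be r; then Omar's rate is (4/3)r, so together (4/3 + 1)r = (7/3)r = 1/18.
Thus r = 1/42 per minute.
Rita alone: 42 minutes; Omar alone: 63/2 minutes.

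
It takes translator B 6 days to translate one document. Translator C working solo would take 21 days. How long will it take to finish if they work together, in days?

With two workers the combined time is the product over the sum: 6·21/(6+21) = 126/27 = 14/3 days.

14/3 days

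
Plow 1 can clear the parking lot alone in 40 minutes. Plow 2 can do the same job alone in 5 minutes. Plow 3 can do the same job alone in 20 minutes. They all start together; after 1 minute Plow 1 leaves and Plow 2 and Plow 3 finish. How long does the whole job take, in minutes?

In the first 1 minute the combined rate is 11/40, so 11/40 of the job is done, leaving 29/40.
After Plow 1 leaves the rate is 1/4 per minute; the remaining 29/40 takes 29/10 minutes.
Total = 1 + 29/10 = 39/10 minutes.

39/10 minutes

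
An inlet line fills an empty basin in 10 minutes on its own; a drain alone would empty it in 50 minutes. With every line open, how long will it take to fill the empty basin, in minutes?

25/2 minutes

Net rate = 1/10 − 1/50 = (5 − 1)/50 = 4/50 = 2/25 per minute.
Filling time = 1 ÷ (2/25) = 25/2 minutes.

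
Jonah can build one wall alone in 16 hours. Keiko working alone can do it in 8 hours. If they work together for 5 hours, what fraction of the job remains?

Combined rate: 1/16 + 1/8 = (1 + 2)/16 = 3/16 per hour.
In 5 hours they complete 5·3/16 = 15/16 of the job.
So 1/16 remains.

1/16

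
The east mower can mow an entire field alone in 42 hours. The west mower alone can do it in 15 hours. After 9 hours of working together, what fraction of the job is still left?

13/70

Combined rate: 1/42 + 1/15 = (5 + 14)/210 = 19/210 per hour.
In 9 hours they complete 9·19/210 = 57/70 of the job.
So 13/70 remains.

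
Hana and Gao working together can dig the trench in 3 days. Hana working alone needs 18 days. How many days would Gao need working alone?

Combined rate is 1/3 per day.
Known contribution: 1/18 per day.
So Gao's rate is 1/3 − 1/18 = 5/18, meaning 18/5 days alone.

18/5 days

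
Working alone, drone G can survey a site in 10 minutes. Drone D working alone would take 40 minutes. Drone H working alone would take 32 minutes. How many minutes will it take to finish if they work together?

Combined rate: 1/10 + 1/40 + 1/32 = (16 + 4 + 5)/160 = 25/160 = 5/32 per minute.
Time = 1 ÷ (5/32) = 32/5 minutes.

32/5 minutes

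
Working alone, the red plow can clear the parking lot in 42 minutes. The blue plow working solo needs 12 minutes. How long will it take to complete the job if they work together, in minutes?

28/3 minutes

With two workers the combined time is the product over the sum: 42·12/(42+12) = 504/54 = 28/3 minutes.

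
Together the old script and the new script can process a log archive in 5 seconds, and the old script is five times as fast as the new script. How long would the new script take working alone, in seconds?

30 seconds

Let the new script's rate be r; then the old script's rate is 5r, so together (5 + 1)r = 6r = 1/5.
Thus r = 1/30 per second.
The new script alone: 30 seconds; the old script alone: 6 seconds.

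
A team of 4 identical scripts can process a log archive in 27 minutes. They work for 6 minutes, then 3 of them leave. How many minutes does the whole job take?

90 minutes

One script does 1/108 of the job per minute.
After 6 minutes with 4 scripts, 2/9 is done (7/9 left).
With 1 script the rate is 1/108, so the rest takes 7/9 ÷ 1/108 = 84 minutes.
Total = 6 + 84 = 90 minutes.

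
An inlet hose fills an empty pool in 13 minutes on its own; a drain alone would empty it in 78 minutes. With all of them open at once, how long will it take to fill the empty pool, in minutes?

Net rate = 1/13 − 1/78 = (6 − 1)/78 = 5/78 per minute.
Filling time = 1 ÷ (5/78) = 78/5 minutes.

78/5 minutes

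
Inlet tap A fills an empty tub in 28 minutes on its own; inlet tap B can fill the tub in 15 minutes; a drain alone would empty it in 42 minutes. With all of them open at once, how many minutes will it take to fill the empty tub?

140/11 minutes

Net rate = 1/28 + 1/15 − 1/42 = (15 + 28 − 10)/420 = 33/420 = 11/140 per minute.
Filling time = 1 ÷ (11/140) = 140/11 minutes.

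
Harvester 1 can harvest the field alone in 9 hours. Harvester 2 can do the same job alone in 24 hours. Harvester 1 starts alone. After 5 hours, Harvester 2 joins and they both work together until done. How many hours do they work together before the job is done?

32/11 hours

In the first 5 hours Harvester 1 alone does 5/9 of the job, leaving 4/9.
Once everyone is working, combined rate: 1/9 + 1/24 = (8 + 3)/72 = 11/72 per hour.
Remaining 4/9 at 11/72 per hour takes 32/11 hours.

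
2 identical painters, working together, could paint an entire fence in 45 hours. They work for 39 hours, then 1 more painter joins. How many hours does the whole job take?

43 hours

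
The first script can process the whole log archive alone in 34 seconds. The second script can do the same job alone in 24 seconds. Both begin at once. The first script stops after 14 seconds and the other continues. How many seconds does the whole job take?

240/17 seconds

In the first 14 seconds the combined rate is 29/408, so 203/204 of the job is done, leaving 1/204.
After the first script leaves the rate is 1/24 per second; the remaining 1/204 takes 2/17 seconds.
Total = 14 + 2/17 = 240/17 seconds.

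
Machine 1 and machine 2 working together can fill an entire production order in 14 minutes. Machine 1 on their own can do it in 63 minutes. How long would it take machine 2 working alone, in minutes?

Combined rate is 1/14 per minute.
Known contribution: 1/63 per minute.
So machine 2's rate is 1/14 − 1/63 = 1/18, meaning 18 minutes alone.

18 minutes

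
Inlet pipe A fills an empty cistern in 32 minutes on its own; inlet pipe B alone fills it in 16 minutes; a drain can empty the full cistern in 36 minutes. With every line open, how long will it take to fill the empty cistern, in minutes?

Net rate = 1/32 + 1/16 − 1/36 = (9 + 18 − 8)/288 = 19/288 per minute.
Filling time = 1 ÷ (19/288) = 288/19 minutes.

288/19 minutes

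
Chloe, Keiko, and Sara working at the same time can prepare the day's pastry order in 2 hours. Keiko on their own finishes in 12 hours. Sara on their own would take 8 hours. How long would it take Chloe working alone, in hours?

Combined rate is 1/2 per hour.
Known contribution: 1/12 + 1/8 = (2 + 3)/24 = 5/24 per hour.
So Chloe's rate is 1/2 − 5/24 = 7/24, meaning 24/7 hours alone.

24/7 hours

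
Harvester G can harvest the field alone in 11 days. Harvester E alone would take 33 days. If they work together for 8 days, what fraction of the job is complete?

Combined rate: 1/11 + 1/33 = (3 + 1)/33 = 4/33 per day.
In 8 days they complete 8·4/33 = 32/33 of the job.

32/33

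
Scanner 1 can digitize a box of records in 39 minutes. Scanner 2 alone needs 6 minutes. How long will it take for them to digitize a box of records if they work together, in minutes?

Combined rate: 1/39 + 1/6 = (2 + 13)/78 = 15/78 = 5/26 per minute.
Time = 1 ÷ (5/26) = 26/5 minutes.

26/5 minutes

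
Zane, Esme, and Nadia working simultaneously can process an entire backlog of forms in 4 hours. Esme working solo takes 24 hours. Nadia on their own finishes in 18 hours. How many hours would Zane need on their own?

72/11 hours

Combined rate is 1/4 per hour.
Known contribution: 1/24 + 1/18 = (3 + 4)/72 = 7/72 per hour.
So Zane's rate is 1/4 − 7/72 = 11/72, meaning 72/11 hours alone.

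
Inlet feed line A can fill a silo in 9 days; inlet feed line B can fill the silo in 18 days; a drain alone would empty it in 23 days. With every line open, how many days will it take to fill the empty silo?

138/17 days

Net rate = 1/9 + 1/18 − 1/23 = (46 + 23 − 18)/414 = 51/414 = 17/138 per day.
Filling time = 1 ÷ (17/138) = 138/17 days.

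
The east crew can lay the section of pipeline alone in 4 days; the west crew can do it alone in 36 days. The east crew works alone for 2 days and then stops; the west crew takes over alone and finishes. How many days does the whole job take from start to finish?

In 2 days the east crew does 2/4 = 1/2 of the job, leaving 1/2.
The west crew works at 1/36 per day, so finishing takes 1/2 ÷ 1/36 = 18 days.
Total time = 2 + 18 = 20 days.

20 days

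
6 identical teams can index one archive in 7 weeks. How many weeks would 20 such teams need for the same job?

Total work is 6·7 = 42 team-weeks.
With 20 teams: 42/20 = 21/10 weeks.

21/10 weeks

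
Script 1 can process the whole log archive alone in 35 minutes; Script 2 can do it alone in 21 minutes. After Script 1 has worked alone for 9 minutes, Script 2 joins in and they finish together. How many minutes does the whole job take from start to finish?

In 9 minutes Script 1 does 9/35 of the job, leaving 26/35.
Script 1 and Script 2 together work at 8/105 per minute, so finishing takes 26/35 ÷ 8/105 = 39/4 minutes.
Total time = 9 + 39/4 = 75/4 minutes.

75/4 minutes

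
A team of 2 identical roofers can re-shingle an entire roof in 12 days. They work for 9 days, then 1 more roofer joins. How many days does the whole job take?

11 days

One roofer does 1/24 of the job per day.
After 9 days with 2 roofers, 3/4 is done (1/4 left).
With 3 roofers the rate is 3/24 = 1/8, so the rest takes 1/4 ÷ 1/8 = 2 days.
Total = 9 + 2 = 11 days.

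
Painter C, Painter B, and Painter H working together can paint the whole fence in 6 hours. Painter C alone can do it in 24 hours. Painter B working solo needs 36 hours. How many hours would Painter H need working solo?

72/7 hours

Combined rate is 1/6 per hour.
Known contribution: 1/24 + 1/36 = (3 + 2)/72 = 5/72 per hour.
So Painter H's rate is 1/6 − 5/72 = 7/72, meaning 72/7 hours alone.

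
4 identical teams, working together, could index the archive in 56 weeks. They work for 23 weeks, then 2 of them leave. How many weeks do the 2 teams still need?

66 weeks

One team does 1/224 of the job per week.
After 23 weeks with 4 teams, 23/56 is done (33/56 left).
With 2 teams the rate is 2/224 = 1/112, so the rest takes 33/56 ÷ 1/112 = 66 weeks.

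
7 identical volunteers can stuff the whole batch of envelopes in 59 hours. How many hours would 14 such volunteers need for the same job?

59/2 hours

Total work is 7·59 = 413 volunteer-hours.
With 14 volunteers: 413/14 = 59/2 hours.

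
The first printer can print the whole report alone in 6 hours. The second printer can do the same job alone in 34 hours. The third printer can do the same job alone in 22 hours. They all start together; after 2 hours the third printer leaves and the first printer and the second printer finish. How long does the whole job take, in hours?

51/11 hours

In the first 2 hours the combined rate is 271/1122, so 271/561 of the job is done, leaving 290/561.
After the third printer leaves the rate is 10/51 per hour; the remaining 290/561 takes 29/11 hours.
Total = 2 + 29/11 = 51/11 hours.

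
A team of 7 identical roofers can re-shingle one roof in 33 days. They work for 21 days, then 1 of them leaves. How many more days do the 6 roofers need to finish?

14 days

One roofer does 1/231 of the job per day.
After 21 days with 7 roofers, 7/11 is done (4/11 left).
With 6 roofers the rate is 6/231 = 2/77, so the rest takes 4/11 ÷ 2/77 = 14 days.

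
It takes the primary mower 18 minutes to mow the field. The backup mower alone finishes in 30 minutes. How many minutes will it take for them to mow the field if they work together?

With two workers the combined time is the product over the sum: 18·30/(18+30) = 540/48 = 45/4 minutes.

45/4 minutes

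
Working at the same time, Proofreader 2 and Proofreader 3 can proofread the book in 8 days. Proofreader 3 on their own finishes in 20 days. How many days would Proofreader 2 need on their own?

Combined rate is 1/8 per day.
Known contribution: 1/20 per day.
So Proofreader 2's rate is 1/8 − 1/20 = 3/40, meaning 40/3 days alone.

40/3 days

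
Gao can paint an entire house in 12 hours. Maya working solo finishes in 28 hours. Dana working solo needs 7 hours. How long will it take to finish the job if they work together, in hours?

42/11 hours

Combined rate: 1/12 + 1/28 + 1/7 = (7 + 3 + 12)/84 = 22/84 = 11/42 per hour.
Time = 1 ÷ (11/42) = 42/11 hours.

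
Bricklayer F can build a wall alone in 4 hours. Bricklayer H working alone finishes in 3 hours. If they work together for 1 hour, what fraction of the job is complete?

7/12

Combined rate: 1/4 + 1/3 = (3 + 4)/12 = 7/12 per hour.
In 1 hour they complete 1·7/12 = 7/12 of the job.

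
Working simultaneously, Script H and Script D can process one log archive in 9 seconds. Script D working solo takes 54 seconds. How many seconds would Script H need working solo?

Combined rate is 1/9 per second.
Known contribution: 1/54 per second.
So Script H's rate is 1/9 − 1/54 = 5/54, meaning 54/5 seconds alone.

54/5 seconds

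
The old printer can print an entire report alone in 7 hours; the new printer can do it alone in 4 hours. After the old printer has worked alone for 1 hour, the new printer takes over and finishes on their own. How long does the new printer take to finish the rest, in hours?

In 1 hour the old printer does 1/7 of the job, leaving 6/7.
The new printer works at 1/4 per hour, so finishing takes 6/7 ÷ 1/4 = 24/7 hours.

24/7 hours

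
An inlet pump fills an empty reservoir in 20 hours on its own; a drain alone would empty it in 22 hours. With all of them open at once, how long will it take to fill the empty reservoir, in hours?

220 hours

Net rate = 1/20 − 1/22 = (11 − 10)/220 = 1/220 per hour.
Filling time = 1 ÷ (1/220) = 220 hours.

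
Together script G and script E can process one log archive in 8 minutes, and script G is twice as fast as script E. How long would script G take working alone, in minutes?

12 minutes

Let script E's rate be r; then script G's rate is 2r, so together (2 + 1)r = 3r = 1/8.
Thus r = 1/24 per minute.
Script E alone: 24 minutes; script G alone: 12 minutes.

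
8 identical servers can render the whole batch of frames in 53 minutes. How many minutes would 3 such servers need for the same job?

424/3 minutes

Total work is 8·53 = 424 server-minutes.
With 3 servers: 424/3 minutes.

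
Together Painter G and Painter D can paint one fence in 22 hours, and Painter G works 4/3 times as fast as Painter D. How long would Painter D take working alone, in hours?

Let Painter D's rate be r; then Painter G's rate is (4/3)r, so together (4/3 + 1)r = (7/3)r = 1/22.
Thus r = 3/154 per hour.
Painter D alone: 154/3 hours; Painter G alone: 77/2 hours.

154/3 hours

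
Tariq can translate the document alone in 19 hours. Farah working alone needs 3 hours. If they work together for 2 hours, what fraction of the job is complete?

Combined rate: 1/19 + 1/3 = (3 + 19)/57 = 22/57 per hour.
In 2 hours they complete 2·22/57 = 44/57 of the job.

44/57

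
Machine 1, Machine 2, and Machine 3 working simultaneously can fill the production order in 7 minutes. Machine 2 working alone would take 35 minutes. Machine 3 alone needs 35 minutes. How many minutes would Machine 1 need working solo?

35/3 minutes

Combined rate is 1/7 per minute.
Known contribution: 1/35 + 1/35 = (1 + 1)/35 = 2/35 per minute.
So Machine 1's rate is 1/7 − 2/35 = 3/35, meaning 35/3 minutes alone.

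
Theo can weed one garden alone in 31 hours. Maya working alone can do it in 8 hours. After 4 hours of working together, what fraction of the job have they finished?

39/62

Combined rate: 1/31 + 1/8 = (8 + 31)/248 = 39/248 per hour.
In 4 hours they complete 4·39/248 = 39/62 of the job.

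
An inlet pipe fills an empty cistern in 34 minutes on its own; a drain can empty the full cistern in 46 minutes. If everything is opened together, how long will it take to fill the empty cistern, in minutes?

391/3 minutes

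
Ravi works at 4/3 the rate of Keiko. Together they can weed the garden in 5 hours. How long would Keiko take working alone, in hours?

35/3 hours

Let Keiko's rate be r; then Ravi's rate is (4/3)r, so together (4/3 + 1)r = (7/3)r = 1/5.
Thus r = 3/35 per hour.
Keiko alone: 35/3 hours; Ravi alone: 35/4 hours.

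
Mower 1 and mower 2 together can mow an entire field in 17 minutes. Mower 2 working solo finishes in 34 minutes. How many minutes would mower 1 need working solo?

Combined rate is 1/17 per minute.
Known contribution: 1/34 per minute.
So mower 1's rate is 1/17 − 1/34 = 1/34, meaning 34 minutes alone.

34 minutes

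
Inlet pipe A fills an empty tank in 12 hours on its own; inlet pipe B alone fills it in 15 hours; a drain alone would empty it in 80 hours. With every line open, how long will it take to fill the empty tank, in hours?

80/11 hours

Net rate = 1/12 + 1/15 − 1/80 = (20 + 16 − 3)/240 = 33/240 = 11/80 per hour.
Filling time = 1 ÷ (11/80) = 80/11 hours.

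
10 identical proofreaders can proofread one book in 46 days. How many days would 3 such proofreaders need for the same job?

460/3 days

Total work is 10·46 = 460 proofreader-days.
With 3 proofreaders: 460/3 days.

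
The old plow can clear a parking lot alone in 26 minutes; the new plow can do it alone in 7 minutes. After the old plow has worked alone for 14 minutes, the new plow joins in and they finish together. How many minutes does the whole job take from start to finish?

In 14 minutes the old plow does 14/26 = 7/13 of the job, leaving 6/13.
The old plow and the new plow together work at 33/182 per minute, so finishing takes 6/13 ÷ 33/182 = 28/11 minutes.
Total time = 14 + 28/11 = 182/11 minutes.

182/11 minutes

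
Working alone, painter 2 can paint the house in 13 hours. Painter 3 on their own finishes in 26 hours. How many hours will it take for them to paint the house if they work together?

26/3 hours

Combined rate: 1/13 + 1/26 = (2 + 1)/26 = 3/26 per hour.
Time = 1 ÷ (3/26) = 26/3 hours.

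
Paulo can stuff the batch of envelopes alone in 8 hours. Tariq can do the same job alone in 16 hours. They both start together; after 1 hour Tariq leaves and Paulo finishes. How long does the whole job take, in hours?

15/2 hours

In the first 1 hour the combined rate is 3/16, so 3/16 of the job is done, leaving 13/16.
After Tariq leaves the rate is 1/8 per hour; the remaining 13/16 takes 13/2 hours.
Total = 1 + 13/2 = 15/2 hours.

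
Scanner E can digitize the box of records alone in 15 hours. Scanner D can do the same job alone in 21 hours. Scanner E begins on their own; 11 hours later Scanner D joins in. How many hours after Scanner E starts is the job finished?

40/3 hours

In the first 11 hours Scanner E alone does 11/15 of the job, leaving 4/15.
Once everyone is working, combined rate: 1/15 + 1/21 = (7 + 5)/105 = 12/105 = 4/35 per hour.
Remaining 4/15 at 4/35 per hour takes 7/3 hours.
Total from the start = 11 + 7/3 = 40/3 hours.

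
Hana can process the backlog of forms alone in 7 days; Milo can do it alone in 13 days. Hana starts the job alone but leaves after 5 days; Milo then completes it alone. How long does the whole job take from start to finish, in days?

In 5 days Hana does 5/7 of the job, leaving 2/7.
Milo works at 1/13 per day, so finishing takes 2/7 ÷ 1/13 = 26/7 days.
Total time = 5 + 26/7 = 61/7 days.

61/7 days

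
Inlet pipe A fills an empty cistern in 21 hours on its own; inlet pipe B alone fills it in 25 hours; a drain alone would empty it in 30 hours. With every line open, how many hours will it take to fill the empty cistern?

350/19 hours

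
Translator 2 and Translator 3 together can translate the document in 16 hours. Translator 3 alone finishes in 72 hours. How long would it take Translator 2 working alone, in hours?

144/7 hours

Combined rate is 1/16 per hour.
Known contribution: 1/72 per hour.
So Translator 2's rate is 1/16 − 1/72 = 7/144, meaning 144/7 hours alone.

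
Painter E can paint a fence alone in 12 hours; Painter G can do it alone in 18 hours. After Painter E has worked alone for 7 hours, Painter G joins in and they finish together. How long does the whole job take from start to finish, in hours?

In 7 hours Painter E does 7/12 of the job, leaving 5/12.
Painter E and Painter G together work at 5/36 per hour, so finishing takes 5/12 ÷ 5/36 = 3 hours.
Total time = 7 + 3 = 10 hours.

10 hours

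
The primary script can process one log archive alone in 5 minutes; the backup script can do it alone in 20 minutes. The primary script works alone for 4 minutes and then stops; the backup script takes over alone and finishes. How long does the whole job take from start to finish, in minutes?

8 minutes

In 4 minutes the primary script does 4/5 of the job, leaving 1/5.
The backup script works at 1/20 per minute, so finishing takes 1/5 ÷ 1/20 = 4 minutes.
Total time = 4 + 4 = 8 minutes.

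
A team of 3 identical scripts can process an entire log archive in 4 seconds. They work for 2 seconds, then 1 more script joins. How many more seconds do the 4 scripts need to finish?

One script does 1/12 of the job per second.
After 2 seconds with 3 scripts, 1/2 is done (1/2 left).
With 4 scripts the rate is 4/12 = 1/3, so the rest takes 1/2 ÷ 1/3 = 3/2 seconds.

3/2 seconds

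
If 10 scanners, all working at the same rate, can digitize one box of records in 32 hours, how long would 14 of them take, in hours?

160/7 hours

Total work is 10·32 = 320 scanner-hours.
With 14 scanners: 320/14 = 160/7 hours.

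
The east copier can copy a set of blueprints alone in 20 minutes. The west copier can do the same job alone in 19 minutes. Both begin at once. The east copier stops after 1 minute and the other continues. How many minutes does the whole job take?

361/20 minutes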